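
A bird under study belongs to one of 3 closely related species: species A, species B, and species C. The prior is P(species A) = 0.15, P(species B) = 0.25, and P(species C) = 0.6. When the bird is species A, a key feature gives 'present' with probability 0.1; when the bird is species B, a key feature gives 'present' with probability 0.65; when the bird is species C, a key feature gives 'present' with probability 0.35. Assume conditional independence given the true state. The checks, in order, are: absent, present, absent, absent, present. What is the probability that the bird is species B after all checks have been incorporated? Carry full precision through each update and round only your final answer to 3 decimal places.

0.175

After 'absent': normaliser = 0.9·0.1500 + 0.35·0.2500 + 0.65·0.6000; P(species A) ≈ 0.2204, P(species B) ≈ 0.1429, P(species C) ≈ 0.6367
After 'present': normaliser = 0.1·0.2204 + 0.65·0.1429 + 0.35·0.6367; P(species A) ≈ 0.0653, P(species B) ≈ 0.2749, P(species C) ≈ 0.6598
After 'absent': normaliser = 0.9·0.0653 + 0.35·0.2749 + 0.65·0.6598; P(species A) ≈ 0.1006, P(species B) ≈ 0.1648, P(species C) ≈ 0.7346
After 'absent': normaliser = 0.9·0.1006 + 0.35·0.1648 + 0.65·0.7346; P(species A) ≈ 0.1447, P(species B) ≈ 0.0922, P(species C) ≈ 0.7631
After 'present': normaliser = 0.1·0.1447 + 0.65·0.0922 + 0.35·0.7631; P(species A) ≈ 0.0424, P(species B) ≈ 0.1755, P(species C) ≈ 0.7821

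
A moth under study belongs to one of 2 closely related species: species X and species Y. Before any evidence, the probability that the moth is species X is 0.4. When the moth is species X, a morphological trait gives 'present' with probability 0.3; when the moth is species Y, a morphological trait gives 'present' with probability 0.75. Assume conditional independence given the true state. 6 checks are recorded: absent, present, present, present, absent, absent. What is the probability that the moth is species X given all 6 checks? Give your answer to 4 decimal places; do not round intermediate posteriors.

Apply Bayes' rule sequentially, carrying P(species X) forward.
After 'absent': P(species X) = 0.7·0.4000 / (0.7·0.4000 + 0.25·0.6000) ≈ 0.6512
After 'present': P(species X) = 0.3·0.6512 / (0.3·0.6512 + 0.75·0.3488) ≈ 0.4275
After 'present': P(species X) = 0.3·0.4275 / (0.3·0.4275 + 0.75·0.5725) ≈ 0.2300
After 'present': P(species X) = 0.3·0.2300 / (0.3·0.2300 + 0.75·0.7700) ≈ 0.1067
After 'absent': P(species X) = 0.7·0.1067 / (0.7·0.1067 + 0.25·0.8933) ≈ 0.2507
After 'absent': P(species X) = 0.7·0.2507 / (0.7·0.2507 + 0.25·0.7493) ≈ 0.4836

0.4836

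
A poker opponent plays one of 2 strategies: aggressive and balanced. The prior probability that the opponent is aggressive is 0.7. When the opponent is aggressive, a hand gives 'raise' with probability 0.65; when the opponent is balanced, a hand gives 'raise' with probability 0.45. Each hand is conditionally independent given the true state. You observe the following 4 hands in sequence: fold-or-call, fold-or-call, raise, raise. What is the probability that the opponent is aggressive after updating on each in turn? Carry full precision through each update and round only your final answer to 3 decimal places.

0.663

Each posterior becomes the prior for the next update.
After 'fold-or-call': P(aggressive) = 0.35·0.7000 / (0.35·0.7000 + 0.55·0.3000) ≈ 0.5976
After 'fold-or-call': P(aggressive) = 0.35·0.5976 / (0.35·0.5976 + 0.55·0.4024) ≈ 0.4858
After 'raise': P(aggressive) = 0.65·0.4858 / (0.65·0.4858 + 0.45·0.5142) ≈ 0.5771
After 'raise': P(aggressive) = 0.65·0.5771 / (0.65·0.5771 + 0.45·0.4229) ≈ 0.6635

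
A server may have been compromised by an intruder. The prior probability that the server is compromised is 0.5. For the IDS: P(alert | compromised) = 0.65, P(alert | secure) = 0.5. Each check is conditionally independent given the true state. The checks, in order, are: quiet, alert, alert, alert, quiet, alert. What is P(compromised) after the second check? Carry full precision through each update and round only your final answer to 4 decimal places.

0.4764

After 'quiet': P(compromised) = 0.35·0.5000 / (0.35·0.5000 + 0.5·0.5000) ≈ 0.4118
After 'alert': P(compromised) = 0.65·0.4118 / (0.65·0.4118 + 0.5·0.5882) ≈ 0.4764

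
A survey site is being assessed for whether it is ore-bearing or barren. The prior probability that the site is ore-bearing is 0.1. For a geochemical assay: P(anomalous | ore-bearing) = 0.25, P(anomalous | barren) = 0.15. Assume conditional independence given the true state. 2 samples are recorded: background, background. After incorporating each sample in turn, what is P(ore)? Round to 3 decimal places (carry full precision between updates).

0.080

Each posterior becomes the prior for the next update.
After 'background': P(ore) = 0.75·0.1000 / (0.75·0.1000 + 0.85·0.9000) ≈ 0.0893
After 'background': P(ore) = 0.75·0.0893 / (0.75·0.0893 + 0.85·0.9107) ≈ 0.0796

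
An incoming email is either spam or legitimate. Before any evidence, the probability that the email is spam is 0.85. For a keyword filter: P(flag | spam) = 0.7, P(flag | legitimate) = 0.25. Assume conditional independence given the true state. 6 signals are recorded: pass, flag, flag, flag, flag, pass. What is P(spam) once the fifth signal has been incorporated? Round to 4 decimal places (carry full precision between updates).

After 'pass': P(spam) = 0.3·0.8500 / (0.3·0.8500 + 0.75·0.1500) ≈ 0.6939
After 'flag': P(spam) = 0.7·0.6939 / (0.7·0.6939 + 0.25·0.3061) ≈ 0.8639
After 'flag': P(spam) = 0.7·0.8639 / (0.7·0.8639 + 0.25·0.1361) ≈ 0.9467
After 'flag': P(spam) = 0.7·0.9467 / (0.7·0.9467 + 0.25·0.0533) ≈ 0.9803
After 'flag': P(spam) = 0.7·0.9803 / (0.7·0.9803 + 0.25·0.0197) ≈ 0.9929

0.9929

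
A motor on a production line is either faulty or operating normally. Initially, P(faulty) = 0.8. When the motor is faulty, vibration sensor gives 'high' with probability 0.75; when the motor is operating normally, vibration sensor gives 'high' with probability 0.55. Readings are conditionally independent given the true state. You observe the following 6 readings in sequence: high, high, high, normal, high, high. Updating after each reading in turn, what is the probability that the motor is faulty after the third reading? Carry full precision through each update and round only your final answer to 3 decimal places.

0.910

After 'high': P(faulty) = 0.75·0.8000 / (0.75·0.8000 + 0.55·0.2000) ≈ 0.8451
After 'high': P(faulty) = 0.75·0.8451 / (0.75·0.8451 + 0.55·0.1549) ≈ 0.8815
After 'high': P(faulty) = 0.75·0.8815 / (0.75·0.8815 + 0.55·0.1185) ≈ 0.9103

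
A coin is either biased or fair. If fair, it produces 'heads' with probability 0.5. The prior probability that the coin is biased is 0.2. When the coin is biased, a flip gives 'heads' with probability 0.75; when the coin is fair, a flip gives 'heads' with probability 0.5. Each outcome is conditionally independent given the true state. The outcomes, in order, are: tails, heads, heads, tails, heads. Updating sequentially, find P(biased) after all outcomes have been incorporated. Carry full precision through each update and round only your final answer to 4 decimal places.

0.1742

After 'tails': P(biased) = 0.25·0.2000 / (0.25·0.2000 + 0.5·0.8000) ≈ 0.1111
After 'heads': P(biased) = 0.75·0.1111 / (0.75·0.1111 + 0.5·0.8889) ≈ 0.1579
After 'heads': P(biased) = 0.75·0.1579 / (0.75·0.1579 + 0.5·0.8421) ≈ 0.2195
After 'tails': P(biased) = 0.25·0.2195 / (0.25·0.2195 + 0.5·0.7805) ≈ 0.1233
After 'heads': P(biased) = 0.75·0.1233 / (0.75·0.1233 + 0.5·0.8767) ≈ 0.1742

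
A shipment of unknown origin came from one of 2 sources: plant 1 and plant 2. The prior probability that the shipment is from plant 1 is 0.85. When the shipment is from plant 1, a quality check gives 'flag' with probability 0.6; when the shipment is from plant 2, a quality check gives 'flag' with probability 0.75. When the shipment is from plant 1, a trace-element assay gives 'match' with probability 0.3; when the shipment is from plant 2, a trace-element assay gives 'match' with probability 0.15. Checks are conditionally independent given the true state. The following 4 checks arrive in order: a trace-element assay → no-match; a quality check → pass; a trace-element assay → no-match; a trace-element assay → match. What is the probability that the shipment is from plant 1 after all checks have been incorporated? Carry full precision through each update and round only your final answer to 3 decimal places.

After a trace-element assay='no-match': P(plant 1) = 0.7·0.8500 / (0.7·0.8500 + 0.85·0.1500) ≈ 0.8235
After a quality check='pass': P(plant 1) = 0.4·0.8235 / (0.4·0.8235 + 0.25·0.1765) ≈ 0.8819
After a trace-element assay='no-match': P(plant 1) = 0.7·0.8819 / (0.7·0.8819 + 0.85·0.1181) ≈ 0.8601
After a trace-element assay='match': P(plant 1) = 0.3·0.8601 / (0.3·0.8601 + 0.15·0.1399) ≈ 0.9248

0.925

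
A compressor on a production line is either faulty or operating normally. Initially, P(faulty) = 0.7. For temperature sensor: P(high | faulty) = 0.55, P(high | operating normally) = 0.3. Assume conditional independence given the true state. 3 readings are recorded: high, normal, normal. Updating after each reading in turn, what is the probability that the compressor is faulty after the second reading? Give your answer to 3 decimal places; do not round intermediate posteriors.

After 'high': P(faulty) = 0.55·0.7000 / (0.55·0.7000 + 0.3·0.3000) ≈ 0.8105
After 'normal': P(faulty) = 0.45·0.8105 / (0.45·0.8105 + 0.7·0.1895) ≈ 0.7333

0.733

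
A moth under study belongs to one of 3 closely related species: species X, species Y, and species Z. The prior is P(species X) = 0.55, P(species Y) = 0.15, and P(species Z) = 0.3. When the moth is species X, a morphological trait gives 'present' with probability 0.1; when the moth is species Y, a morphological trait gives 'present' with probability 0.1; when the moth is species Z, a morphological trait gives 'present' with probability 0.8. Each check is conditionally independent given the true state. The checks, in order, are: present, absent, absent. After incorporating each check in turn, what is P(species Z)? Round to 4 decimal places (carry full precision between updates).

Each posterior becomes the prior for the next update.
After 'present': normaliser = 0.1·0.5500 + 0.1·0.1500 + 0.8·0.3000; P(species X) ≈ 0.1774, P(species Y) ≈ 0.0484, P(species Z) ≈ 0.7742
After 'absent': normaliser = 0.9·0.1774 + 0.9·0.0484 + 0.2·0.7742; P(species X) ≈ 0.4459, P(species Y) ≈ 0.1216, P(species Z) ≈ 0.4324
After 'absent': normaliser = 0.9·0.4459 + 0.9·0.1216 + 0.2·0.4324; P(species X) ≈ 0.6719, P(species Y) ≈ 0.1833, P(species Z) ≈ 0.1448

0.1448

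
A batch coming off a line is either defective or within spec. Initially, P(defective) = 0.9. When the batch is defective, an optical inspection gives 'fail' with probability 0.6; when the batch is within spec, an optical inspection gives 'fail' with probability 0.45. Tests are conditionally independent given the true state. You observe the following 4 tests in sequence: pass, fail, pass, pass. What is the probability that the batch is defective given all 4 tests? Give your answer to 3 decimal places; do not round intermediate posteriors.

0.822

After 'pass': P(defective) = 0.4·0.9000 / (0.4·0.9000 + 0.55·0.1000) ≈ 0.8675
After 'fail': P(defective) = 0.6·0.8675 / (0.6·0.8675 + 0.45·0.1325) ≈ 0.8972
After 'pass': P(defective) = 0.4·0.8972 / (0.4·0.8972 + 0.55·0.1028) ≈ 0.8639
After 'pass': P(defective) = 0.4·0.8639 / (0.4·0.8639 + 0.55·0.1361) ≈ 0.8219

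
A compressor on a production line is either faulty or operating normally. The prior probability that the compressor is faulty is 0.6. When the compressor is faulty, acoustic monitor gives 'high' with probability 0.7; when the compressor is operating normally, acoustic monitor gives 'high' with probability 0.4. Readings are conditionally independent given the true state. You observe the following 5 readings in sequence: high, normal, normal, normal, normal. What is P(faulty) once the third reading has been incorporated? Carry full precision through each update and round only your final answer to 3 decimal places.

0.396

After 'high': P(faulty) = 0.7·0.6000 / (0.7·0.6000 + 0.4·0.4000) ≈ 0.7241
After 'normal': P(faulty) = 0.3·0.7241 / (0.3·0.7241 + 0.6·0.2759) ≈ 0.5676
After 'normal': P(faulty) = 0.3·0.5676 / (0.3·0.5676 + 0.6·0.4324) ≈ 0.3962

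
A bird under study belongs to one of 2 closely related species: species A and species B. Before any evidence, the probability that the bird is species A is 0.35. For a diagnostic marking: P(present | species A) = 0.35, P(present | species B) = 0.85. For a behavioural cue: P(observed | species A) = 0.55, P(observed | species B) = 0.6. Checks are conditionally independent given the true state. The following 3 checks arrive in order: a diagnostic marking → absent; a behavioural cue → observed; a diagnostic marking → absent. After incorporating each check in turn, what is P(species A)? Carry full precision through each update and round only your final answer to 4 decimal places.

0.9026

After a diagnostic marking='absent': P(species A) = 0.65·0.3500 / (0.65·0.3500 + 0.15·0.6500) ≈ 0.7000
After a behavioural cue='observed': P(species A) = 0.55·0.7000 / (0.55·0.7000 + 0.6·0.3000) ≈ 0.6814
After a diagnostic marking='absent': P(species A) = 0.65·0.6814 / (0.65·0.6814 + 0.15·0.3186) ≈ 0.9026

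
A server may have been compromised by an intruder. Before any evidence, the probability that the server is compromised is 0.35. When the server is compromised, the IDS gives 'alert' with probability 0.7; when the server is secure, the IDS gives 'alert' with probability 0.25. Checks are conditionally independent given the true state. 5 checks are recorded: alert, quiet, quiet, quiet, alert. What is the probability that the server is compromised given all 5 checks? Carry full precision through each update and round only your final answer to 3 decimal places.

0.213

After 'alert': P(compromised) = 0.7·0.3500 / (0.7·0.3500 + 0.25·0.6500) ≈ 0.6012
After 'quiet': P(compromised) = 0.3·0.6012 / (0.3·0.6012 + 0.75·0.3988) ≈ 0.3762
After 'quiet': P(compromised) = 0.3·0.3762 / (0.3·0.3762 + 0.75·0.6238) ≈ 0.1943
After 'quiet': P(compromised) = 0.3·0.1943 / (0.3·0.1943 + 0.75·0.8057) ≈ 0.0880
After 'alert': P(compromised) = 0.7·0.0880 / (0.7·0.0880 + 0.25·0.9120) ≈ 0.2127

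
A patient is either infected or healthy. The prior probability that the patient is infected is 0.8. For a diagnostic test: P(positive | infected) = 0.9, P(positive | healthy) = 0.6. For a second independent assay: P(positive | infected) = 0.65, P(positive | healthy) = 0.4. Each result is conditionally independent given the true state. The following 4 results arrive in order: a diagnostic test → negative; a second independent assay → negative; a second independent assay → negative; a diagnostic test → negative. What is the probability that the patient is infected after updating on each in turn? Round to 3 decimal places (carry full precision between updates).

Apply Bayes' rule sequentially, carrying P(infected) forward.
After a diagnostic test='negative': P(infected) = 0.1·0.8000 / (0.1·0.8000 + 0.4·0.2000) ≈ 0.5000
After a second independent assay='negative': P(infected) = 0.35·0.5000 / (0.35·0.5000 + 0.6·0.5000) ≈ 0.3684
After a second independent assay='negative': P(infected) = 0.35·0.3684 / (0.35·0.3684 + 0.6·0.6316) ≈ 0.2539
After a diagnostic test='negative': P(infected) = 0.1·0.2539 / (0.1·0.2539 + 0.4·0.7461) ≈ 0.0784

0.078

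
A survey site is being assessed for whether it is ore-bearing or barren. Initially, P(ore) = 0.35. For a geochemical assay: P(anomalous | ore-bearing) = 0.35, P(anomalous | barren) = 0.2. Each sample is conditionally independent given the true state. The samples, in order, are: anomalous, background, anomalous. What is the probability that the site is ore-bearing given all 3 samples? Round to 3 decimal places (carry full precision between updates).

0.573

After 'anomalous': P(ore) = 0.35·0.3500 / (0.35·0.3500 + 0.2·0.6500) ≈ 0.4851
After 'background': P(ore) = 0.65·0.4851 / (0.65·0.4851 + 0.8·0.5149) ≈ 0.4336
After 'anomalous': P(ore) = 0.35·0.4336 / (0.35·0.4336 + 0.2·0.5664) ≈ 0.5726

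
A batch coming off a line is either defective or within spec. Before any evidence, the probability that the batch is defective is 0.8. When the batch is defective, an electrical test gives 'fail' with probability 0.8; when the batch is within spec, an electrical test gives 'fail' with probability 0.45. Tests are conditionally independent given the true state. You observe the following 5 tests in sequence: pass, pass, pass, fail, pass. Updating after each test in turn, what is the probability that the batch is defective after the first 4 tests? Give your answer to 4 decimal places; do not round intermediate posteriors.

Each posterior becomes the prior for the next update.
After 'pass': P(defective) = 0.2·0.8000 / (0.2·0.8000 + 0.55·0.2000) ≈ 0.5926
After 'pass': P(defective) = 0.2·0.5926 / (0.2·0.5926 + 0.55·0.4074) ≈ 0.3459
After 'pass': P(defective) = 0.2·0.3459 / (0.2·0.3459 + 0.55·0.6541) ≈ 0.1613
After 'fail': P(defective) = 0.8·0.1613 / (0.8·0.1613 + 0.45·0.8387) ≈ 0.2548

0.2548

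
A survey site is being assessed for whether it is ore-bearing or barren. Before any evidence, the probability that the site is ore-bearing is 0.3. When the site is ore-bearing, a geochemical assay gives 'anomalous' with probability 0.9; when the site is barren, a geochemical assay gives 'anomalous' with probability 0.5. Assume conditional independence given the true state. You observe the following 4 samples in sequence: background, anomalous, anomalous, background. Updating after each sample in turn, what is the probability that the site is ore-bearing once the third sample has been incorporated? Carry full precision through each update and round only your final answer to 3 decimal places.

0.217

After 'background': P(ore) = 0.1·0.3000 / (0.1·0.3000 + 0.5·0.7000) ≈ 0.0789
After 'anomalous': P(ore) = 0.9·0.0789 / (0.9·0.0789 + 0.5·0.9211) ≈ 0.1337
After 'anomalous': P(ore) = 0.9·0.1337 / (0.9·0.1337 + 0.5·0.8663) ≈ 0.2174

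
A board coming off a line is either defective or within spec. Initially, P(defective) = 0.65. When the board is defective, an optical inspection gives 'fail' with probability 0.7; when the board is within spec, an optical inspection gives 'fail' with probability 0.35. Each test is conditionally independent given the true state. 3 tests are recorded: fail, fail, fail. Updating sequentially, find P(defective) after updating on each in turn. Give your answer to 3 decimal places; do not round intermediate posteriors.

After 'fail': P(defective) = 0.7·0.6500 / (0.7·0.6500 + 0.35·0.3500) ≈ 0.7879
After 'fail': P(defective) = 0.7·0.7879 / (0.7·0.7879 + 0.35·0.2121) ≈ 0.8814
After 'fail': P(defective) = 0.7·0.8814 / (0.7·0.8814 + 0.35·0.1186) ≈ 0.9369

0.937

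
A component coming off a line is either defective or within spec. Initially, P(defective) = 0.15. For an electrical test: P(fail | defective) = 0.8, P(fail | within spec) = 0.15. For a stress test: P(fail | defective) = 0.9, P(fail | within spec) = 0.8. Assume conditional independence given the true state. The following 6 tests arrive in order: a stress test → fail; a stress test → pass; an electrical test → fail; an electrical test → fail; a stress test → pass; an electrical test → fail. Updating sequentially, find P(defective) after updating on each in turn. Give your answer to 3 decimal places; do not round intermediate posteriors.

0.883

After a stress test='fail': P(defective) = 0.9·0.1500 / (0.9·0.1500 + 0.8·0.8500) ≈ 0.1656
After a stress test='pass': P(defective) = 0.1·0.1656 / (0.1·0.1656 + 0.2·0.8344) ≈ 0.0903
After an electrical test='fail': P(defective) = 0.8·0.0903 / (0.8·0.0903 + 0.15·0.9097) ≈ 0.3462
After an electrical test='fail': P(defective) = 0.8·0.3462 / (0.8·0.3462 + 0.15·0.6538) ≈ 0.7385
After a stress test='pass': P(defective) = 0.1·0.7385 / (0.1·0.7385 + 0.2·0.2615) ≈ 0.5854
After an electrical test='fail': P(defective) = 0.8·0.5854 / (0.8·0.5854 + 0.15·0.4146) ≈ 0.8828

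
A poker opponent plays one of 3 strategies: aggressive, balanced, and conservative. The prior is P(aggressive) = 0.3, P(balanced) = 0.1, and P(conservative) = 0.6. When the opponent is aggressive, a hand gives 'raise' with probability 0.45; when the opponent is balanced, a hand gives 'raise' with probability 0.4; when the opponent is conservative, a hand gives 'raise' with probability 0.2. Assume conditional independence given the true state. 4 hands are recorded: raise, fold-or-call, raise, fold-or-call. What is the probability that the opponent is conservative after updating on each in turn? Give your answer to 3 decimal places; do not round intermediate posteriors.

0.389

Each posterior becomes the prior for the next update.
After 'raise': normaliser = 0.45·0.3000 + 0.4·0.1000 + 0.2·0.6000; P(aggressive) ≈ 0.4576, P(balanced) ≈ 0.1356, P(conservative) ≈ 0.4068
After 'fold-or-call': normaliser = 0.55·0.4576 + 0.6·0.1356 + 0.8·0.4068; P(aggressive) ≈ 0.3822, P(balanced) ≈ 0.1236, P(conservative) ≈ 0.4942
After 'raise': normaliser = 0.45·0.3822 + 0.4·0.1236 + 0.2·0.4942; P(aggressive) ≈ 0.5371, P(balanced) ≈ 0.1543, P(conservative) ≈ 0.3086
After 'fold-or-call': normaliser = 0.55·0.5371 + 0.6·0.1543 + 0.8·0.3086; P(aggressive) ≈ 0.4653, P(balanced) ≈ 0.1458, P(conservative) ≈ 0.3889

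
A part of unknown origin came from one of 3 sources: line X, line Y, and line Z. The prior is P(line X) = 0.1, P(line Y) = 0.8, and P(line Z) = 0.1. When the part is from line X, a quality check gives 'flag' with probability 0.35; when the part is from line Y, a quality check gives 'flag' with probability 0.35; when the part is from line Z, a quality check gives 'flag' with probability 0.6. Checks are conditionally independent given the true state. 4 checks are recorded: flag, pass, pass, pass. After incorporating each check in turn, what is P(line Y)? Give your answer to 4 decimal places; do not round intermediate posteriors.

0.8511

Apply Bayes' rule sequentially, carrying P(line Y) forward.
After 'flag': normaliser = 0.35·0.1000 + 0.35·0.8000 + 0.6·0.1000; P(line X) ≈ 0.0933, P(line Y) ≈ 0.7467, P(line Z) ≈ 0.1600
After 'pass': normaliser = 0.65·0.0933 + 0.65·0.7467 + 0.4·0.1600; P(line X) ≈ 0.0995, P(line Y) ≈ 0.7956, P(line Z) ≈ 0.1049
After 'pass': normaliser = 0.65·0.0995 + 0.65·0.7956 + 0.4·0.1049; P(line X) ≈ 0.1036, P(line Y) ≈ 0.8291, P(line Z) ≈ 0.0673
After 'pass': normaliser = 0.65·0.1036 + 0.65·0.8291 + 0.4·0.0673; P(line X) ≈ 0.1064, P(line Y) ≈ 0.8511, P(line Z) ≈ 0.0425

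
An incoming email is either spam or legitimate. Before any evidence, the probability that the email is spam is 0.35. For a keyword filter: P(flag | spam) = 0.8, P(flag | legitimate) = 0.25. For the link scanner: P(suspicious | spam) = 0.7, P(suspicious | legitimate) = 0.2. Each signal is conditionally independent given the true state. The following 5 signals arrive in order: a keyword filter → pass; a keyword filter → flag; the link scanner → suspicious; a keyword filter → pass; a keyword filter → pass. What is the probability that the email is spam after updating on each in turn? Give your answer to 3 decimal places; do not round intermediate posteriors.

0.103

After a keyword filter='pass': P(spam) = 0.2·0.3500 / (0.2·0.3500 + 0.75·0.6500) ≈ 0.1256
After a keyword filter='flag': P(spam) = 0.8·0.1256 / (0.8·0.1256 + 0.25·0.8744) ≈ 0.3148
After the link scanner='suspicious': P(spam) = 0.7·0.3148 / (0.7·0.3148 + 0.2·0.6852) ≈ 0.6166
After a keyword filter='pass': P(spam) = 0.2·0.6166 / (0.2·0.6166 + 0.75·0.3834) ≈ 0.3001
After a keyword filter='pass': P(spam) = 0.2·0.3001 / (0.2·0.3001 + 0.75·0.6999) ≈ 0.1026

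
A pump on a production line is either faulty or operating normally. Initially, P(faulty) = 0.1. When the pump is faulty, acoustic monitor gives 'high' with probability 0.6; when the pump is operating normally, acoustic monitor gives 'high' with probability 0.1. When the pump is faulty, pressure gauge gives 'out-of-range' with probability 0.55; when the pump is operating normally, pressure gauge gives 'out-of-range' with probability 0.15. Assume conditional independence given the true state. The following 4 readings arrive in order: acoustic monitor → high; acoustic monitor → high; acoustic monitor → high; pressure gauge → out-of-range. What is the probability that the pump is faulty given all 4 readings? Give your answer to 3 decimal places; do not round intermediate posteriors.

Each posterior becomes the prior for the next update.
After acoustic monitor='high': P(faulty) = 0.6·0.1000 / (0.6·0.1000 + 0.1·0.9000) ≈ 0.4000
After acoustic monitor='high': P(faulty) = 0.6·0.4000 / (0.6·0.4000 + 0.1·0.6000) ≈ 0.8000
After acoustic monitor='high': P(faulty) = 0.6·0.8000 / (0.6·0.8000 + 0.1·0.2000) ≈ 0.9600
After pressure gauge='out-of-range': P(faulty) = 0.55·0.9600 / (0.55·0.9600 + 0.15·0.0400) ≈ 0.9888

0.989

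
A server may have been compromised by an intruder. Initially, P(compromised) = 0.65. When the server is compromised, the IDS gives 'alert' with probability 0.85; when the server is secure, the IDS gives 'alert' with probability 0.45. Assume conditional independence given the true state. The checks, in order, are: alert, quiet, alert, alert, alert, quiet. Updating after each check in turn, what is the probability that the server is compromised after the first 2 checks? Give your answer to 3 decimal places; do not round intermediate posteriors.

0.489

Each posterior becomes the prior for the next update.
After 'alert': P(compromised) = 0.85·0.6500 / (0.85·0.6500 + 0.45·0.3500) ≈ 0.7782
After 'quiet': P(compromised) = 0.15·0.7782 / (0.15·0.7782 + 0.55·0.2218) ≈ 0.4889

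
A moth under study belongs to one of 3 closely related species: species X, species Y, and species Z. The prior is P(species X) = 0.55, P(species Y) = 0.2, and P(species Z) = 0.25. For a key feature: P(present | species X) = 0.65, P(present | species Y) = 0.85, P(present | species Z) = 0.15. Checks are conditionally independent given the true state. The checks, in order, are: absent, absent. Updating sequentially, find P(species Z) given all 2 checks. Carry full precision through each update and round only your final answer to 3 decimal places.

0.715

Apply Bayes' rule sequentially, carrying P(species Z) forward.
After 'absent': normaliser = 0.35·0.5500 + 0.15·0.2000 + 0.85·0.2500; P(species X) ≈ 0.4425, P(species Y) ≈ 0.0690, P(species Z) ≈ 0.4885
After 'absent': normaliser = 0.35·0.4425 + 0.15·0.0690 + 0.85·0.4885; P(species X) ≈ 0.2668, P(species Y) ≈ 0.0178, P(species Z) ≈ 0.7153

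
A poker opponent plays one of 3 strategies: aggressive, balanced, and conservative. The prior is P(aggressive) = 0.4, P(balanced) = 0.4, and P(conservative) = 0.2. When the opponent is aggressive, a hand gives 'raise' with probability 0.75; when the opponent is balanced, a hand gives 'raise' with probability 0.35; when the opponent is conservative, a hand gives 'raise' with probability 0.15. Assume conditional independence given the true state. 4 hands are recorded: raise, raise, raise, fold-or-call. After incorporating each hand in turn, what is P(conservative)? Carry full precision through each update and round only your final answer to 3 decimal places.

0.011

Each posterior becomes the prior for the next update.
After 'raise': normaliser = 0.75·0.4000 + 0.35·0.4000 + 0.15·0.2000; P(aggressive) ≈ 0.6383, P(balanced) ≈ 0.2979, P(conservative) ≈ 0.0638
After 'raise': normaliser = 0.75·0.6383 + 0.35·0.2979 + 0.15·0.0638; P(aggressive) ≈ 0.8079, P(balanced) ≈ 0.1759, P(conservative) ≈ 0.0162
After 'raise': normaliser = 0.75·0.8079 + 0.35·0.1759 + 0.15·0.0162; P(aggressive) ≈ 0.9045, P(balanced) ≈ 0.0919, P(conservative) ≈ 0.0036
After 'fold-or-call': normaliser = 0.25·0.9045 + 0.65·0.0919 + 0.85·0.0036; P(aggressive) ≈ 0.7826, P(balanced) ≈ 0.2068, P(conservative) ≈ 0.0106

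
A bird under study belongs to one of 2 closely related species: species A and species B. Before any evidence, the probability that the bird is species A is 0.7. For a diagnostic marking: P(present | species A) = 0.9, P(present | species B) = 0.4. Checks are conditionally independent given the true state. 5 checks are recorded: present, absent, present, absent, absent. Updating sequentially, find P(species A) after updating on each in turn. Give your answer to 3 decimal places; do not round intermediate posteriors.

0.052

After 'present': P(species A) = 0.9·0.7000 / (0.9·0.7000 + 0.4·0.3000) ≈ 0.8400
After 'absent': P(species A) = 0.1·0.8400 / (0.1·0.8400 + 0.6·0.1600) ≈ 0.4667
After 'present': P(species A) = 0.9·0.4667 / (0.9·0.4667 + 0.4·0.5333) ≈ 0.6632
After 'absent': P(species A) = 0.1·0.6632 / (0.1·0.6632 + 0.6·0.3368) ≈ 0.2471
After 'absent': P(species A) = 0.1·0.2471 / (0.1·0.2471 + 0.6·0.7529) ≈ 0.0519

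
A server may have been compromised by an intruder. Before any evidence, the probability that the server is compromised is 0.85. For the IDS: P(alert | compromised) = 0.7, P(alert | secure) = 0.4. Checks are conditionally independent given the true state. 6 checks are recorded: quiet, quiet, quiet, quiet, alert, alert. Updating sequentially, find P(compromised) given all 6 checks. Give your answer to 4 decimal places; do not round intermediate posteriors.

After 'quiet': P(compromised) = 0.3·0.8500 / (0.3·0.8500 + 0.6·0.1500) ≈ 0.7391
After 'quiet': P(compromised) = 0.3·0.7391 / (0.3·0.7391 + 0.6·0.2609) ≈ 0.5862
After 'quiet': P(compromised) = 0.3·0.5862 / (0.3·0.5862 + 0.6·0.4138) ≈ 0.4146
After 'quiet': P(compromised) = 0.3·0.4146 / (0.3·0.4146 + 0.6·0.5854) ≈ 0.2615
After 'alert': P(compromised) = 0.7·0.2615 / (0.7·0.2615 + 0.4·0.7385) ≈ 0.3826
After 'alert': P(compromised) = 0.7·0.3826 / (0.7·0.3826 + 0.4·0.6174) ≈ 0.5203

0.5203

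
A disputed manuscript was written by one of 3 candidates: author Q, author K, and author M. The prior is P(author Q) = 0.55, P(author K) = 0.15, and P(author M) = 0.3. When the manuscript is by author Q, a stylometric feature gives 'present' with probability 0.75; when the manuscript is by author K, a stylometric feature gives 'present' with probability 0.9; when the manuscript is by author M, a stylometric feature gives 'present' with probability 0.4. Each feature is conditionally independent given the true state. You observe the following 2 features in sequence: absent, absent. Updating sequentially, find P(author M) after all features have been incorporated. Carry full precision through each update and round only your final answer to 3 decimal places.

0.751

After 'absent': normaliser = 0.25·0.5500 + 0.1·0.1500 + 0.6·0.3000; P(author Q) ≈ 0.4135, P(author K) ≈ 0.0451, P(author M) ≈ 0.5414
After 'absent': normaliser = 0.25·0.4135 + 0.1·0.0451 + 0.6·0.5414; P(author Q) ≈ 0.2389, P(author K) ≈ 0.0104, P(author M) ≈ 0.7507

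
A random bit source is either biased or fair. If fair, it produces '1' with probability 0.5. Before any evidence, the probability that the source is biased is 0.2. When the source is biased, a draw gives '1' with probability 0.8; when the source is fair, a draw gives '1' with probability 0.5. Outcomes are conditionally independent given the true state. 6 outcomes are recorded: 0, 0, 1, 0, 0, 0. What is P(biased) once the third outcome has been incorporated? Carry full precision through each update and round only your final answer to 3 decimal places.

0.060

After '0': P(biased) = 0.2·0.2000 / (0.2·0.2000 + 0.5·0.8000) ≈ 0.0909
After '0': P(biased) = 0.2·0.0909 / (0.2·0.0909 + 0.5·0.9091) ≈ 0.0385
After '1': P(biased) = 0.8·0.0385 / (0.8·0.0385 + 0.5·0.9615) ≈ 0.0602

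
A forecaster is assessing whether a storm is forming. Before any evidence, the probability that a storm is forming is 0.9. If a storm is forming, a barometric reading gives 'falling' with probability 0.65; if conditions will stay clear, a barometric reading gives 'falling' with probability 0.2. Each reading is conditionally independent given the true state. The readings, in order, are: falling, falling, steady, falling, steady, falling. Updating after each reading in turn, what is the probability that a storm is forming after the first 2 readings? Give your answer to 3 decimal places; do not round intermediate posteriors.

After 'falling': P(storm) = 0.65·0.9000 / (0.65·0.9000 + 0.2·0.1000) ≈ 0.9669
After 'falling': P(storm) = 0.65·0.9669 / (0.65·0.9669 + 0.2·0.0331) ≈ 0.9896

0.990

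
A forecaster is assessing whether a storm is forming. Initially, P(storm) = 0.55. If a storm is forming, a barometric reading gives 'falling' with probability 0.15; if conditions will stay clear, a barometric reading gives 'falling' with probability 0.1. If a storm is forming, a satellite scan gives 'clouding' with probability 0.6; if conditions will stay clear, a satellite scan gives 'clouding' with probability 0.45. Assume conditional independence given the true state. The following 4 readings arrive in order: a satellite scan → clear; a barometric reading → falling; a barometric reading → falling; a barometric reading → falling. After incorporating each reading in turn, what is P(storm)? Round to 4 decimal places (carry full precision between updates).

0.7500

After a satellite scan='clear': P(storm) = 0.4·0.5500 / (0.4·0.5500 + 0.55·0.4500) ≈ 0.4706
After a barometric reading='falling': P(storm) = 0.15·0.4706 / (0.15·0.4706 + 0.1·0.5294) ≈ 0.5714
After a barometric reading='falling': P(storm) = 0.15·0.5714 / (0.15·0.5714 + 0.1·0.4286) ≈ 0.6667
After a barometric reading='falling': P(storm) = 0.15·0.6667 / (0.15·0.6667 + 0.1·0.3333) ≈ 0.7500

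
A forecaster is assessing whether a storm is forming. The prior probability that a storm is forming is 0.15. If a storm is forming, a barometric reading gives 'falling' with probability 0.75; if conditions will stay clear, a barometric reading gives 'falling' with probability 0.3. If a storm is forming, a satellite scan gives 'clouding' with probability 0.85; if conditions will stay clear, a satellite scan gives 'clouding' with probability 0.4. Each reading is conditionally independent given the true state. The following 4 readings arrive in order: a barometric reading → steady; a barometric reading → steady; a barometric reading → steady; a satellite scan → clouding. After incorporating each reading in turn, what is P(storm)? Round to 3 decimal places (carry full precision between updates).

0.017

Apply Bayes' rule sequentially, carrying P(storm) forward.
After a barometric reading='steady': P(storm) = 0.25·0.1500 / (0.25·0.1500 + 0.7·0.8500) ≈ 0.0593
After a barometric reading='steady': P(storm) = 0.25·0.0593 / (0.25·0.0593 + 0.7·0.9407) ≈ 0.0220
After a barometric reading='steady': P(storm) = 0.25·0.0220 / (0.25·0.0220 + 0.7·0.9780) ≈ 0.0080
After a satellite scan='clouding': P(storm) = 0.85·0.0080 / (0.85·0.0080 + 0.4·0.9920) ≈ 0.0168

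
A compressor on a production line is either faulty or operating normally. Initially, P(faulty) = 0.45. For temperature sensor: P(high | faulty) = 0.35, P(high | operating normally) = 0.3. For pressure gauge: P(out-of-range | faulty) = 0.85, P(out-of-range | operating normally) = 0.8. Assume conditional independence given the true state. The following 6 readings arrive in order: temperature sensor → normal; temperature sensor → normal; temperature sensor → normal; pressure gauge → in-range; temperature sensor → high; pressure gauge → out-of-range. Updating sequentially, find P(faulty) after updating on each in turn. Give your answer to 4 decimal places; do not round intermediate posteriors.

After temperature sensor='normal': P(faulty) = 0.65·0.4500 / (0.65·0.4500 + 0.7·0.5500) ≈ 0.4317
After temperature sensor='normal': P(faulty) = 0.65·0.4317 / (0.65·0.4317 + 0.7·0.5683) ≈ 0.4137
After temperature sensor='normal': P(faulty) = 0.65·0.4137 / (0.65·0.4137 + 0.7·0.5863) ≈ 0.3958
After pressure gauge='in-range': P(faulty) = 0.15·0.3958 / (0.15·0.3958 + 0.2·0.6042) ≈ 0.3294
After temperature sensor='high': P(faulty) = 0.35·0.3294 / (0.35·0.3294 + 0.3·0.6706) ≈ 0.3644
After pressure gauge='out-of-range': P(faulty) = 0.85·0.3644 / (0.85·0.3644 + 0.8·0.6356) ≈ 0.3785

0.3785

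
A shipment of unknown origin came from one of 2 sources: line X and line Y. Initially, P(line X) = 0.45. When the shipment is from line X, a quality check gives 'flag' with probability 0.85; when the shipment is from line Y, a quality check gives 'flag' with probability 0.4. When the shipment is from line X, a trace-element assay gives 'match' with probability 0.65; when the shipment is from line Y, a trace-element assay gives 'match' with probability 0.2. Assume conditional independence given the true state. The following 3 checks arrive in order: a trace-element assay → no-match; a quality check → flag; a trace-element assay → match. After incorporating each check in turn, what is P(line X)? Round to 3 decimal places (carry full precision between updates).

Apply Bayes' rule sequentially, carrying P(line X) forward.
After a trace-element assay='no-match': P(line X) = 0.35·0.4500 / (0.35·0.4500 + 0.8·0.5500) ≈ 0.2636
After a quality check='flag': P(line X) = 0.85·0.2636 / (0.85·0.2636 + 0.4·0.7364) ≈ 0.4320
After a trace-element assay='match': P(line X) = 0.65·0.4320 / (0.65·0.4320 + 0.2·0.5680) ≈ 0.7120

0.712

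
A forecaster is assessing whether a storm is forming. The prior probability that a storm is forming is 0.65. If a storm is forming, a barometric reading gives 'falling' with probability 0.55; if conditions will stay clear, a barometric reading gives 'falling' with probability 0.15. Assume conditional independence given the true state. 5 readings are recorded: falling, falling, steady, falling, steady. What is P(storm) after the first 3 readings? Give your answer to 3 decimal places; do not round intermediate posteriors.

0.930

Apply Bayes' rule sequentially, carrying P(storm) forward.
After 'falling': P(storm) = 0.55·0.6500 / (0.55·0.6500 + 0.15·0.3500) ≈ 0.8720
After 'falling': P(storm) = 0.55·0.8720 / (0.55·0.8720 + 0.15·0.1280) ≈ 0.9615
After 'steady': P(storm) = 0.45·0.9615 / (0.45·0.9615 + 0.85·0.0385) ≈ 0.9297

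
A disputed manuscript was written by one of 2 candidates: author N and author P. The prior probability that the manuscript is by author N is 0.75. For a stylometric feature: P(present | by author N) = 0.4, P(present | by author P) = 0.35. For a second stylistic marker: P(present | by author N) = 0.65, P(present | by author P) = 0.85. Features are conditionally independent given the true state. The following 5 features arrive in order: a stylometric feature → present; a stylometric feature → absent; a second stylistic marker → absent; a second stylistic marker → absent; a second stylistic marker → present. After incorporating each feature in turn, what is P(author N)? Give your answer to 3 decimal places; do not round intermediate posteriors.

0.929

Apply Bayes' rule sequentially, carrying P(author N) forward.
After a stylometric feature='present': P(author N) = 0.4·0.7500 / (0.4·0.7500 + 0.35·0.2500) ≈ 0.7742
After a stylometric feature='absent': P(author N) = 0.6·0.7742 / (0.6·0.7742 + 0.65·0.2258) ≈ 0.7599
After a second stylistic marker='absent': P(author N) = 0.35·0.7599 / (0.35·0.7599 + 0.15·0.2401) ≈ 0.8807
After a second stylistic marker='absent': P(author N) = 0.35·0.8807 / (0.35·0.8807 + 0.15·0.1193) ≈ 0.9451
After a second stylistic marker='present': P(author N) = 0.65·0.9451 / (0.65·0.9451 + 0.85·0.0549) ≈ 0.9295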